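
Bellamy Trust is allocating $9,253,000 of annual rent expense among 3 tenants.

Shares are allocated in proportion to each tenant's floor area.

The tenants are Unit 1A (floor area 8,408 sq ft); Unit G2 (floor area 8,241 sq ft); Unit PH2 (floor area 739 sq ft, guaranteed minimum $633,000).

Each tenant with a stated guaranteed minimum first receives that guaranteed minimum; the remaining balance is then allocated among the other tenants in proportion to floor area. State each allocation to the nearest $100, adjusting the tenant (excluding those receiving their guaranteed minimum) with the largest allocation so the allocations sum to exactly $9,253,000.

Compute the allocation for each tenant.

Unit 1A: $4,353,200; Unit G2: $4,266,800; Unit PH2: $633,000

Fund the minimums — Unit PH2 $633,000. Remaining pool $8,620,000.
Remaining pool split over remaining floor area 16,649: Unit 1A 4,353,232.03 → $4,353,200; Unit G2 4,266,767.97 → $4,266,800.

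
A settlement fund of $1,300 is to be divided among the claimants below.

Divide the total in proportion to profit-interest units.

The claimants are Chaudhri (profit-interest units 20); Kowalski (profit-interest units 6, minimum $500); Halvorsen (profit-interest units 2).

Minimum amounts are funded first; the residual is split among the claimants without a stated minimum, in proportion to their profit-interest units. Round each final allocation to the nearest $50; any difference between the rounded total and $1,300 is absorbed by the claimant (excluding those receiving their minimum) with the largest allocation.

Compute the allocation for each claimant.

Fund the minimums — Kowalski $500. Remaining pool $800.
Remaining pool split over remaining profit-interest units 22: Chaudhri 727.27 → $750; Halvorsen 72.73 → $50.

Chaudhri: $750 · Kowalski: $500 · Halvorsen: $50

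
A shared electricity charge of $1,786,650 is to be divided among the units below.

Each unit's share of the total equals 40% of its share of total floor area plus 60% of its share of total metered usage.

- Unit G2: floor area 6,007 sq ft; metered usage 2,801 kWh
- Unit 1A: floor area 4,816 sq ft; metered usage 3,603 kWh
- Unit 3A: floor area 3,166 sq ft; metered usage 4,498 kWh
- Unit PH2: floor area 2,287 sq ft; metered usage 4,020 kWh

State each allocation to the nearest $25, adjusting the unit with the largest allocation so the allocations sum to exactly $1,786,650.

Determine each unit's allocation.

Totals — floor area 16,276, metered usage 14,922.
Composite weights (40% floor area + 60% metered usage): Unit G2 0.2603; Unit 1A 0.2632; Unit 3A 0.2587; Unit PH2 0.2178.
Raw shares: Unit G2 464,982.92; Unit 1A 470,302.85; Unit 3A 462,149.70; Unit PH2 389,214.53.
After rounding ($25): Unit G2 $464,975; Unit 1A $470,300; Unit 3A $462,150; Unit PH2 $389,225. Sum = $1,786,650.
Sum already equals the total — no adjustment.

Unit G2: $464,975; Unit 1A: $470,300; Unit 3A: $462,150; Unit PH2: $389,225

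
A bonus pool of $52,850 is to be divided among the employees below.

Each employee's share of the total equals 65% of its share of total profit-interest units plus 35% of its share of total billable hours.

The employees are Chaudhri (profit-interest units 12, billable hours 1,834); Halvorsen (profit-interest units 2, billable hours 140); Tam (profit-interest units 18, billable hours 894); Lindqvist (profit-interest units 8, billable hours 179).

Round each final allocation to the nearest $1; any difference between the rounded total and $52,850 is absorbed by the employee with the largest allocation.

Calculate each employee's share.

Chaudhri: $21,439 · Halvorsen: $2,568 · Tam: $20,886 · Lindqvist: $7,957

Profit-interest units total 40; billable hours total 3,047.
Combined weights (65% profit-interest units + 35% billable hours): Chaudhri 0.4057; Halvorsen 0.0486; Tam 0.3952; Lindqvist 0.1506.
Raw shares: Chaudhri 21,439.46; Halvorsen 2,567.53; Tam 20,885.85; Lindqvist 7,957.16.
At nearest $1: Chaudhri $21,439; Halvorsen $2,568; Tam $20,886; Lindqvist $7,957. Sum = $52,850.
Sum already equals the total — no adjustment.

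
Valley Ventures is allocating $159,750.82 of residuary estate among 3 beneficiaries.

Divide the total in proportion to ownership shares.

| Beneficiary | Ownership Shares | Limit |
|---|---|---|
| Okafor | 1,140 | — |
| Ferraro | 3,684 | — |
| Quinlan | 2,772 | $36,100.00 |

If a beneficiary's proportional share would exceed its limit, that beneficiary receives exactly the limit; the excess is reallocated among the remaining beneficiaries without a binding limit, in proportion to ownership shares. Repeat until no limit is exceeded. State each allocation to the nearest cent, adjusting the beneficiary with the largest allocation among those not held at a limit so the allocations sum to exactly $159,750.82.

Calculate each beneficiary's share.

Okafor: $29,220.96 | Ferraro: $94,429.86 | Quinlan: $36,100.00

Combined ownership shares = 7,596.
Pro-rata shares before constraints: Okafor 23,975.2415; Ferraro 77,477.8858; Quinlan 58,297.6926.
Held at cap: Quinlan ($36,100.00); balance $123,650.82 reallocated over remaining ownership shares 4,824.
Redistributed shares: Okafor 29,220.9649 → $29,220.96; Ferraro 94,429.8551 → $94,429.86.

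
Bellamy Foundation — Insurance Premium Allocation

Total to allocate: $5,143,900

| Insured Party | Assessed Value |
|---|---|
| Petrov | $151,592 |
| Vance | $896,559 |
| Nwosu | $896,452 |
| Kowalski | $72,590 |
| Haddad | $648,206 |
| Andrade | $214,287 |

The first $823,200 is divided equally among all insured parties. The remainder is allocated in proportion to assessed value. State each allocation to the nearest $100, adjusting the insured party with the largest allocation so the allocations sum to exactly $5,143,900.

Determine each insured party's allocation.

Equal tier: $823,200 ÷ 6 = $137,200 apiece.
Remainder $4,320,700 by assessed value (total 2,879,686): Petrov 227,449.64 → $227,400; Vance 1,345,203.08 → $1,345,200; Nwosu 1,345,042.53 → $1,345,000; Kowalski 108,914.52 → $108,900; Haddad 972,572.59 → $972,600; Andrade 321,517.64 → $321,500.
Rounding difference +$100 on remainder applied to Vance.
Totals: Petrov $137,200 + $227,400 = $364,600; Vance $137,200 + $1,345,300 = $1,482,500; Nwosu $137,200 + $1,345,000 = $1,482,200; Kowalski $137,200 + $108,900 = $246,100; Haddad $137,200 + $972,600 = $1,109,800; Andrade $137,200 + $321,500 = $458,700.

Petrov: $364,600; Vance: $1,482,500; Nwosu: $1,482,200; Kowalski: $246,100; Haddad: $1,109,800; Andrade: $458,700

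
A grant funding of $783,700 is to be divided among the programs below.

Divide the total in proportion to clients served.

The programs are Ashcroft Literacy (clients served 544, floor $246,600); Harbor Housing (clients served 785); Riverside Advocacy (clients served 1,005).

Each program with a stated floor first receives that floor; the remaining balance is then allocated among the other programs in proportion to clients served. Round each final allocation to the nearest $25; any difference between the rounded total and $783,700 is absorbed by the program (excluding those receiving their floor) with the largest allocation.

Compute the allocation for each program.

Ashcroft Literacy: $246,600 · Harbor Housing: $235,550 · Riverside Advocacy: $301,550

Minimums first: Ashcroft Literacy $246,600. Remaining pool $537,100.
Remaining pool split over remaining clients served 1,790: Harbor Housing 235,543.85 → $235,550; Riverside Advocacy 301,556.15 → $301,550.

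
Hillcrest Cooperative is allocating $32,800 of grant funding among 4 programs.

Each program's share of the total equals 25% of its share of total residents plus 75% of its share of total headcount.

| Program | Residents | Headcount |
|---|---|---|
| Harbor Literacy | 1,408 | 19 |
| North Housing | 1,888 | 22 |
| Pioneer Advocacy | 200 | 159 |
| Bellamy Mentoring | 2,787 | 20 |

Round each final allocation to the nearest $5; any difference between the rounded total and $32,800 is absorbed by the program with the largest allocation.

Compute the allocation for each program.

Totals — residents 6,283, headcount 220.
Blended shares (25% residents + 75% headcount): Harbor Literacy 0.1208; North Housing 0.1501; Pioneer Advocacy 0.5500; Bellamy Mentoring 0.1791.
Raw shares: Harbor Literacy 3,962.14; North Housing 4,924.05; Pioneer Advocacy 18,040.11; Bellamy Mentoring 5,873.70.
Rounded to nearest $5: Harbor Literacy $3,960; North Housing $4,925; Pioneer Advocacy $18,040; Bellamy Mentoring $5,875. Sum = $32,800.
Rounded total matches; no reconciliation needed.

Harbor Literacy: $3,960 | North Housing: $4,925 | Pioneer Advocacy: $18,040 | Bellamy Mentoring: $5,875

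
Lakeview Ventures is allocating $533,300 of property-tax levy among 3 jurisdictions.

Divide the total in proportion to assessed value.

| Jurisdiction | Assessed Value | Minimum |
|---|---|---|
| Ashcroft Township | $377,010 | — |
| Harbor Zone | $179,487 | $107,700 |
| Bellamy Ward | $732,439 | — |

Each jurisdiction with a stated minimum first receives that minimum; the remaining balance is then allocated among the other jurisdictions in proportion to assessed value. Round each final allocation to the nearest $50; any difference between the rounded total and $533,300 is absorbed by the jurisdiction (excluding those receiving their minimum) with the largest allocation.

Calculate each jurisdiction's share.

Ashcroft Township: $144,650 | Harbor Zone: $107,700 | Bellamy Ward: $280,950

Guaranteed amounts: Harbor Zone $107,700. Residual $425,600.
Residual split over remaining assessed value 1,109,449: Ashcroft Township 144,626.26 → $144,650; Bellamy Ward 280,973.74 → $280,950.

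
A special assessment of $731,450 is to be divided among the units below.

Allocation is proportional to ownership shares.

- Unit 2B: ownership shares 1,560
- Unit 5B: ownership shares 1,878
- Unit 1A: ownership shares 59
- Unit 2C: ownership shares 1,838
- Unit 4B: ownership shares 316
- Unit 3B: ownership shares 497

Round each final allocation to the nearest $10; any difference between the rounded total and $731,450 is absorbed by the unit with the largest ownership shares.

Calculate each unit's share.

Total ownership shares = 1,560 + 1,878 + 59 + 1,838 + 316 + 497 = 6,148.
Raw shares: Unit 2B 185,598.89; Unit 5B 223,432.51; Unit 1A 7,019.45; Unit 2C 218,673.57; Unit 4B 37,595.67; Unit 3B 59,129.90.
At nearest $10: Unit 2B $185,600; Unit 5B $223,430; Unit 1A $7,020; Unit 2C $218,670; Unit 4B $37,600; Unit 3B $59,130. Sum = $731,450.
Rounded total matches; no reconciliation needed.

Unit 2B: $185,600; Unit 5B: $223,430; Unit 1A: $7,020; Unit 2C: $218,670; Unit 4B: $37,600; Unit 3B: $59,130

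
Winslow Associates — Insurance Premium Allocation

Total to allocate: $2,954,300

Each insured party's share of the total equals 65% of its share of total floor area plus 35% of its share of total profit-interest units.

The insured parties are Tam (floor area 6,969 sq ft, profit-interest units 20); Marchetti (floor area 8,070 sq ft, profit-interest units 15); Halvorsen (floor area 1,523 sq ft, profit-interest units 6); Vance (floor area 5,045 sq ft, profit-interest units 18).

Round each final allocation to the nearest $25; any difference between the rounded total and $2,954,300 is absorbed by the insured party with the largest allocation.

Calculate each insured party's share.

Tam: $969,875; Marchetti: $980,100; Halvorsen: $240,500; Vance: $763,825

Totals — floor area 21,607, profit-interest units 59.
Blended shares (65% floor area + 35% profit-interest units): Tam 0.3283; Marchetti 0.3318; Halvorsen 0.0814; Vance 0.2585.
Raw shares: Tam 969,871.30; Marchetti 980,093.75; Halvorsen 240,507.76; Vance 763,827.19.
After rounding ($25): Tam $969,875; Marchetti $980,100; Halvorsen $240,500; Vance $763,825. Sum = $2,954,300.
Rounded total matches; no reconciliation needed.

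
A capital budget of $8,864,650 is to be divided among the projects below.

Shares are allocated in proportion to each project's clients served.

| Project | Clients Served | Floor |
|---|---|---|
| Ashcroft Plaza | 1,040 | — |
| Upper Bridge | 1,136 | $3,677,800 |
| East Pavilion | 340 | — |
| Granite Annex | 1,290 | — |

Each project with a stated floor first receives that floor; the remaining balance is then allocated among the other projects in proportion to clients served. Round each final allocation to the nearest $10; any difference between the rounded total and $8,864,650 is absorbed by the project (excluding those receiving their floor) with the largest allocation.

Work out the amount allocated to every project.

Guaranteed amounts: Upper Bridge $3,677,800. Balance $5,186,850.
Balance split over remaining clients served 2,670: Ashcroft Plaza 2,020,346.07 → $2,020,350; East Pavilion 660,497.75 → $660,500; Granite Annex 2,506,006.18 → $2,506,010.
Rounding difference −$10 applied to Granite Annex → $2,506,000.

Ashcroft Plaza: $2,020,350; Upper Bridge: $3,677,800; East Pavilion: $660,500; Granite Annex: $2,506,000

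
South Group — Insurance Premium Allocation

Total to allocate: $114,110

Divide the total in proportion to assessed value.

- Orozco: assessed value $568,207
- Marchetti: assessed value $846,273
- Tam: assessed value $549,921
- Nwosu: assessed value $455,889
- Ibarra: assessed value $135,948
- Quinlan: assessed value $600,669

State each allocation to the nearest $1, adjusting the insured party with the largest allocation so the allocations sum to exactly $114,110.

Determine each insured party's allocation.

Orozco: $20,538; Marchetti: $30,589; Tam: $19,878; Nwosu: $16,479; Ibarra: $4,914; Quinlan: $21,712

Total assessed value = 3,156,907.
Raw shares: Orozco 568,207/3,156,907 × $114,110 = 20,538.49; Marchetti 846,273/3,156,907 × $114,110 = 30,589.502; Tam 549,921/3,156,907 × $114,110 = 19,877.52; Nwosu 455,889/3,156,907 × $114,110 = 16,478.63; Ibarra 135,948/3,156,907 × $114,110 = 4,914.00; Quinlan 600,669/3,156,907 × $114,110 = 21,711.87.
Rounded to nearest $1: Orozco $20,538; Marchetti $30,590; Tam $19,878; Nwosu $16,479; Ibarra $4,914; Quinlan $21,712. Sum = $114,111.
Difference $114,110 − $114,111 = −$1 applied to largest allocation (Marchetti): Marchetti becomes $30,589.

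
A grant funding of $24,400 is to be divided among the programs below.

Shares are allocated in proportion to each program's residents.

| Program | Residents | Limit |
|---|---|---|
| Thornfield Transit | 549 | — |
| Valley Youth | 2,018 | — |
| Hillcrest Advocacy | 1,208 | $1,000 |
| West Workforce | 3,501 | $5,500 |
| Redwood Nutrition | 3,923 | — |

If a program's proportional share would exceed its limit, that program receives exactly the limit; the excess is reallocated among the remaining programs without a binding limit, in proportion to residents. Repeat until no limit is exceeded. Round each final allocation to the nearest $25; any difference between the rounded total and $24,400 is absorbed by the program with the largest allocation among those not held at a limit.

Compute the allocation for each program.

Residents total: 11,199.
Pro-rata shares before constraints: Thornfield Transit 1,196.14; Valley Youth 4,396.75; Hillcrest Advocacy 2,631.95; West Workforce 7,627.86; Redwood Nutrition 8,547.30.
Capped: Hillcrest Advocacy ($1,000), West Workforce ($5,500); remaining pool $17,900 reallocated over remaining residents 6,490.
Remaining shares: Thornfield Transit 1,514.19 → $1,525; Valley Youth 5,565.82 → $5,575; Redwood Nutrition 10,819.98 → $10,825.
Rounding difference −$25 applied to Redwood Nutrition → $10,800.

Thornfield Transit: $1,525 | Valley Youth: $5,575 | Hillcrest Advocacy: $1,000 | West Workforce: $5,500 | Redwood Nutrition: $10,800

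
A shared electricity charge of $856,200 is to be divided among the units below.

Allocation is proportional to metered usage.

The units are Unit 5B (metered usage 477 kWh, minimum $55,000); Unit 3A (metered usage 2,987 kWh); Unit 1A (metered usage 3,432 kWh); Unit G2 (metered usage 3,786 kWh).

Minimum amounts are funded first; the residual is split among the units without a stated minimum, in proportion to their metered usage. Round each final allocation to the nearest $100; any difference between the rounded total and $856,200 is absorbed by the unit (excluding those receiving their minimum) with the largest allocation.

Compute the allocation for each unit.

Minimums first: Unit 5B $55,000. Residual $801,200.
Residual split over remaining metered usage 10,205: Unit 3A 234,510.97 → $234,500; Unit 1A 269,448.15 → $269,400; Unit G2 297,240.88 → $297,200.
Rounding difference +$100 applied to Unit G2 → $297,300.

Unit 5B: $55,000; Unit 3A: $234,500; Unit 1A: $269,400; Unit G2: $297,300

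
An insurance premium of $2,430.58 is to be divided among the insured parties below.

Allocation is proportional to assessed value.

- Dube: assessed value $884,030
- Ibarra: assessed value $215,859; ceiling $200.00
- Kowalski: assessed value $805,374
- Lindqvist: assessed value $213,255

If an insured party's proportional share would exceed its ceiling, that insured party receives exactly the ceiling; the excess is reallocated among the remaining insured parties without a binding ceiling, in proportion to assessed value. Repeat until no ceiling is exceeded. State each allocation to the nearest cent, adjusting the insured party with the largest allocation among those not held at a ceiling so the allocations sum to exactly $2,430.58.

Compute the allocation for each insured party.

Combined assessed value = 2,118,518.
Unconstrained shares: Dube 1,014.2494; Ibarra 247.6555; Kowalski 924.0072; Lindqvist 244.6679.
Held at cap: Ibarra ($200.00); residual $2,230.58 reallocated over remaining assessed value 1,902,659.
Shares after redistribution: Dube 1,036.3915 → $1,036.39; Kowalski 944.1792 → $944.18; Lindqvist 250.0092 → $250.01.

Dube: $1,036.39 | Ibarra: $200.00 | Kowalski: $944.18 | Lindqvist: $250.01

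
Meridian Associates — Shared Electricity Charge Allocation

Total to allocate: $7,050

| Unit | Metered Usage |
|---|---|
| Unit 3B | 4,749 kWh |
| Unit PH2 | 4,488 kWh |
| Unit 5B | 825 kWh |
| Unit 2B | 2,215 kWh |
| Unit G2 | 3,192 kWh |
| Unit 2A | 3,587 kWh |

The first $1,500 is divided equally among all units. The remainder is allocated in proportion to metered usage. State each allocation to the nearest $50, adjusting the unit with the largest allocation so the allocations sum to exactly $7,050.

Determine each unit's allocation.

Equal tier: $1,500 ÷ 6 = $250 apiece.
Remainder $5,550 by metered usage (total 19,056): Unit 3B 1,383.13 → $1,400; Unit PH2 1,307.12 → $1,300; Unit 5B 240.28 → $250; Unit 2B 645.11 → $650; Unit G2 929.66 → $950; Unit 2A 1,044.70 → $1,050.
Rounding difference −$50 on remainder applied to Unit 3B.
Totals: Unit 3B $250 + $1,350 = $1,600; Unit PH2 $250 + $1,300 = $1,550; Unit 5B $250 + $250 = $500; Unit 2B $250 + $650 = $900; Unit G2 $250 + $950 = $1,200; Unit 2A $250 + $1,050 = $1,300.

Unit 3B: $1,600 · Unit PH2: $1,550 · Unit 5B: $500 · Unit 2B: $900 · Unit G2: $1,200 · Unit 2A: $1,300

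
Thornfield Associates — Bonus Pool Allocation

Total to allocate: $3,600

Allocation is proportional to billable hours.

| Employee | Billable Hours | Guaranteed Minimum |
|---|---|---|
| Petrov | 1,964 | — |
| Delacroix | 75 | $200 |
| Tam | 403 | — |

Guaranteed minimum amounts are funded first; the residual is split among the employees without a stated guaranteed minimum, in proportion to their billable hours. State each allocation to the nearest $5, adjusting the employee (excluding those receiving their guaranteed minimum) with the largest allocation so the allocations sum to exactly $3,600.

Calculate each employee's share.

Petrov: $2,820; Delacroix: $200; Tam: $580

Minimums first: Delacroix $200. Residual $3,400.
Residual split over remaining billable hours 2,367: Petrov 2,821.12 → $2,820; Tam 578.88 → $580.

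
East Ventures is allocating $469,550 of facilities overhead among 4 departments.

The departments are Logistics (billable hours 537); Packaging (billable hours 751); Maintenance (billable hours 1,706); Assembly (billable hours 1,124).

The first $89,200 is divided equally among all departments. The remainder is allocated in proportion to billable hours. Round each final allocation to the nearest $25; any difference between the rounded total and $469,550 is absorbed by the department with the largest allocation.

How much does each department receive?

$89,200 shared equally gives $22,300 per department.
Remainder $380,350 by billable hours (total 4,118): Logistics 49,598.82 → $49,600; Packaging 69,364.46 → $69,375; Maintenance 157,570.93 → $157,575; Assembly 103,815.78 → $103,825.
Rounding difference −$25 on remainder applied to Maintenance.
Totals: Logistics $22,300 + $49,600 = $71,900; Packaging $22,300 + $69,375 = $91,675; Maintenance $22,300 + $157,550 = $179,850; Assembly $22,300 + $103,825 = $126,125.

Logistics: $71,900 | Packaging: $91,675 | Maintenance: $179,850 | Assembly: $126,125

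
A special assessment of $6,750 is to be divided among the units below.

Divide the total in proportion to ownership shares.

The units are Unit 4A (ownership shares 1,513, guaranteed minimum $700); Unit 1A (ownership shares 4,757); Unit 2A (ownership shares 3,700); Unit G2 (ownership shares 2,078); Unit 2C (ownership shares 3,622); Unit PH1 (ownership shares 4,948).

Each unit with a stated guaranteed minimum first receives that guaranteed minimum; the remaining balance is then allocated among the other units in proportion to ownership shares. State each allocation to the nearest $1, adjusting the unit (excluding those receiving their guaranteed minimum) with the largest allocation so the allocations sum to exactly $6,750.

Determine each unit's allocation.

Minimums first: Unit 4A $700. Balance $6,050.
Balance split over remaining ownership shares 19,105: Unit 1A 1,506.40 → $1,506; Unit 2A 1,171.68 → $1,172; Unit G2 658.04 → $658; Unit 2C 1,146.98 → $1,147; Unit PH1 1,566.89 → $1,567.

Unit 4A: $700 · Unit 1A: $1,506 · Unit 2A: $1,172 · Unit G2: $658 · Unit 2C: $1,147 · Unit PH1: $1,567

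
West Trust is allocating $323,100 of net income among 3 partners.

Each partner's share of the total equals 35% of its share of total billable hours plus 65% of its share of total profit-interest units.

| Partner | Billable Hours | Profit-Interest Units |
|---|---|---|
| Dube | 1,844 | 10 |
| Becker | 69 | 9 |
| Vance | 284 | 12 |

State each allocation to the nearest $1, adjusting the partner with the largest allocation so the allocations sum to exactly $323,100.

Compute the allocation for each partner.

Dube: $162,662; Becker: $64,524; Vance: $95,914

Billable hours total 2,197; profit-interest units total 31.
Combined weights (35% billable hours + 65% profit-interest units): Dube 0.5034; Becker 0.1997; Vance 0.2969.
Pro-rata amounts: Dube 162,661.99; Becker 64,523.70; Vance 95,914.31.
Rounded to nearest $1: Dube $162,662; Becker $64,524; Vance $95,914. Sum = $323,100.
Rounded total matches; no reconciliation needed.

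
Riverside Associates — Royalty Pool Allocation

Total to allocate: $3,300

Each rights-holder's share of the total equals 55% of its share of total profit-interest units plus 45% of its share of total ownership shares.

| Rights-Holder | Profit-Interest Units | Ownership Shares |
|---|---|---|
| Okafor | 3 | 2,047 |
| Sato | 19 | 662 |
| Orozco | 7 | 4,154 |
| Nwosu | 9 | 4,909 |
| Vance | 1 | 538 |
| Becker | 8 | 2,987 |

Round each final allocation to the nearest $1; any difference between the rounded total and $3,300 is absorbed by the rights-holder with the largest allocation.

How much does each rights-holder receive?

Okafor: $315; Sato: $798; Orozco: $674; Nwosu: $823; Vance: $91; Becker: $599

Totals — profit-interest units 47, ownership shares 15,297.
Combined weights (55% profit-interest units + 45% ownership shares): Okafor 0.0953; Sato 0.2418; Orozco 0.2041; Nwosu 0.2497; Vance 0.0275; Becker 0.1815.
Unrounded shares: Okafor 314.57; Sato 797.99; Orozco 673.58; Nwosu 824.11; Vance 90.84; Becker 598.91.
Rounded to nearest $1: Okafor $315; Sato $798; Orozco $674; Nwosu $824; Vance $91; Becker $599. Sum = $3,301.
Difference $3,300 − $3,301 = −$1 applied to largest allocation (Nwosu): Nwosu becomes $823.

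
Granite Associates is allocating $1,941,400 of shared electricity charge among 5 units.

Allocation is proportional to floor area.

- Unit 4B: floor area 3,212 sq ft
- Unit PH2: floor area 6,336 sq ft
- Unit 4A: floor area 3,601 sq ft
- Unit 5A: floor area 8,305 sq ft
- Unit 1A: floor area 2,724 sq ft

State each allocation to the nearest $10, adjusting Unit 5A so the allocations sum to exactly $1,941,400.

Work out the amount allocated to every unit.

Unit 4B: $257,910; Unit PH2: $508,760; Unit 4A: $289,150; Unit 5A: $666,850; Unit 1A: $218,730

Total floor area = 24,178.
Unrounded shares: Unit 4B 3,212/24,178 × $1,941,400 = 257,911.19; Unit PH2 6,336/24,178 × $1,941,400 = 508,756.32; Unit 4A 3,601/24,178 × $1,941,400 = 289,146.39; Unit 5A 8,305/24,178 × $1,941,400 = 666,859.42; Unit 1A 2,724/24,178 × $1,941,400 = 218,726.68.
At nearest $10: Unit 4B $257,910; Unit PH2 $508,760; Unit 4A $289,150; Unit 5A $666,860; Unit 1A $218,730. Sum = $1,941,410.
Difference $1,941,400 − $1,941,410 = −$10 applied to Unit 5A: Unit 5A becomes $666,850.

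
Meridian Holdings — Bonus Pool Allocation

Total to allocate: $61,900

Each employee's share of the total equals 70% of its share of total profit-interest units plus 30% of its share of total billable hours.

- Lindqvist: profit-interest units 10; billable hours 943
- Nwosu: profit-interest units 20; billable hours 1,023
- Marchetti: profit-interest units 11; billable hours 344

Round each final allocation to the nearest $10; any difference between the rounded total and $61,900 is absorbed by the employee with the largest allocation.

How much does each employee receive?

Lindqvist: $18,150; Nwosu: $29,360; Marchetti: $14,390

Profit-interest units total 41; billable hours total 2,310.
Combined weights (70% profit-interest units + 30% billable hours): Lindqvist 0.2932; Nwosu 0.4743; Marchetti 0.2325.
Raw shares: Lindqvist 18,149.03; Nwosu 29,360.44; Marchetti 14,390.52.
After rounding ($10): Lindqvist $18,150; Nwosu $29,360; Marchetti $14,390. Sum = $61,900.
Sum already equals the total — no adjustment.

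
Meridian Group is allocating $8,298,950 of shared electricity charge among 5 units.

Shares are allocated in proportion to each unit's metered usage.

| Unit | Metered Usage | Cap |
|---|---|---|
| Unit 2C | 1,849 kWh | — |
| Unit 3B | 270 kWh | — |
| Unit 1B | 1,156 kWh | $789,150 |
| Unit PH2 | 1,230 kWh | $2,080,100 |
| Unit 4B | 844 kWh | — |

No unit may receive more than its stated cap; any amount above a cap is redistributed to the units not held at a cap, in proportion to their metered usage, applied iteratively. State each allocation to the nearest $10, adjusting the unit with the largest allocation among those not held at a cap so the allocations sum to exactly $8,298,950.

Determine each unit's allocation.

Metered usage total: 5,349.
Proportional shares (ignoring caps): Unit 2C 2,868,715.38; Unit 3B 418,903.81; Unit 1B 1,793,528.92; Unit PH2 1,908,339.60; Unit 4B 1,309,462.29.
Capped: Unit 1B ($789,150); residual $7,509,800 reallocated over remaining metered usage 4,193.
Capped: Unit PH2 ($2,080,100); residual $5,429,700 reallocated over remaining metered usage 2,963.
Redistributed shares: Unit 2C 3,388,294.06 → $3,388,290; Unit 3B 494,775.23 → $494,780; Unit 4B 1,546,630.71 → $1,546,630.

Unit 2C: $3,388,290 | Unit 3B: $494,780 | Unit 1B: $789,150 | Unit PH2: $2,080,100 | Unit 4B: $1,546,630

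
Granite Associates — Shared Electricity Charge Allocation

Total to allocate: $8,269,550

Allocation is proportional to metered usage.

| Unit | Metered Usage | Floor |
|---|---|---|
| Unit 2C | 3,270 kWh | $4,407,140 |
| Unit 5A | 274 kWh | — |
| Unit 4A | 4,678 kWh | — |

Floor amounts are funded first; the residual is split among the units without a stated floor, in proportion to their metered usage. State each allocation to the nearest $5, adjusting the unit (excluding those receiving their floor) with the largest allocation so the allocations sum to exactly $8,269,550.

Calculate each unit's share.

Unit 2C: $4,407,140 · Unit 5A: $213,710 · Unit 4A: $3,648,700

Guaranteed amounts: Unit 2C $4,407,140. Remaining pool $3,862,410.
Remaining pool split over remaining metered usage 4,952: Unit 5A 213,711.70 → $213,710; Unit 4A 3,648,698.30 → $3,648,700.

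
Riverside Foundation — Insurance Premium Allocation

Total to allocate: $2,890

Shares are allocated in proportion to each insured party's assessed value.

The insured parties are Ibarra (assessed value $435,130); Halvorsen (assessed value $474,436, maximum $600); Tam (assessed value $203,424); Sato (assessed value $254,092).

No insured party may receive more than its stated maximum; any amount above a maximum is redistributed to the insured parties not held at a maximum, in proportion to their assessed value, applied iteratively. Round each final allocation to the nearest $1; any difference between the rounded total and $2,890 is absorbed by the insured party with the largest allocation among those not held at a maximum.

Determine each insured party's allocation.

Sum of assessed value: 1,367,082.
Unconstrained shares: Ibarra 919.86; Halvorsen 1,002.95; Tam 430.04; Sato 537.15.
Capped: Halvorsen ($600); residual $2,290 reallocated over remaining assessed value 892,646.
Shares after redistribution: Ibarra 1,116.29 → $1,116; Tam 521.87 → $522; Sato 651.85 → $652.

Ibarra: $1,116 | Halvorsen: $600 | Tam: $522 | Sato: $652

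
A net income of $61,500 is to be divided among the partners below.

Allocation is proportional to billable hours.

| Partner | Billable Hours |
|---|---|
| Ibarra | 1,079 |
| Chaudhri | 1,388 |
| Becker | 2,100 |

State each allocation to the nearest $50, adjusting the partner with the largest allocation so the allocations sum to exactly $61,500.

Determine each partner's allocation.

Sum of billable hours: 4,567.
Proportional shares: Ibarra 1,079/4,567 × $61,500 = 14,530.00; Chaudhri 1,388/4,567 × $61,500 = 18,691.04; Becker 2,100/4,567 × $61,500 = 28,278.96.
After rounding ($50): Ibarra $14,550; Chaudhri $18,700; Becker $28,300. Sum = $61,550.
Difference $61,500 − $61,550 = −$50 applied to largest allocation (Becker): Becker becomes $28,250.

Ibarra: $14,550 · Chaudhri: $18,700 · Becker: $28,250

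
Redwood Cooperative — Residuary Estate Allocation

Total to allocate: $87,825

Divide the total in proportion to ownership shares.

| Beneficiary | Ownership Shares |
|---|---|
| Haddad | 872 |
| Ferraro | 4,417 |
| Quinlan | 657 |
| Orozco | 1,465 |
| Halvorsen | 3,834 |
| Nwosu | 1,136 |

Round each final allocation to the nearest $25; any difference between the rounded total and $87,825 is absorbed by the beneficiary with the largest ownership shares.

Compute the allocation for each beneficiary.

Ownership shares total: 12,381.
Proportional shares: Haddad 872/12,381 × $87,825 = 6,185.56; Ferraro 4,417/12,381 × $87,825 = 31,332.12; Quinlan 657/12,381 × $87,825 = 4,660.45; Orozco 1,465/12,381 × $87,825 = 10,392.02; Halvorsen 3,834/12,381 × $87,825 = 27,196.60; Nwosu 1,136/12,381 × $87,825 = 8,058.25.
After rounding ($25): Haddad $6,175; Ferraro $31,325; Quinlan $4,650; Orozco $10,400; Halvorsen $27,200; Nwosu $8,050. Sum = $87,800.
Difference $87,825 − $87,800 = +$25 applied to largest ownership shares (Ferraro): Ferraro becomes $31,350.

Haddad: $6,175 | Ferraro: $31,350 | Quinlan: $4,650 | Orozco: $10,400 | Halvorsen: $27,200 | Nwosu: $8,050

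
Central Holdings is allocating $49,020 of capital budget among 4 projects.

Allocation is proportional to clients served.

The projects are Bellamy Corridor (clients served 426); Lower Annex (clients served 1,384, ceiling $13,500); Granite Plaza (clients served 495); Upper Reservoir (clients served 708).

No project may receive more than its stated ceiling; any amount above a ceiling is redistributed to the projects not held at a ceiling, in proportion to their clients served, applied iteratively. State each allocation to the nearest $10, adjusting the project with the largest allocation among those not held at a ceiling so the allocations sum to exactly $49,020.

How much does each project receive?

Combined clients served = 3,013.
Pro-rata shares before constraints: Bellamy Corridor 6,930.81; Lower Annex 22,516.99; Granite Plaza 8,053.40; Upper Reservoir 11,518.81.
Cap binds for Lower Annex ($13,500); remaining pool $35,520 reallocated over remaining clients served 1,629.
Shares after redistribution: Bellamy Corridor 9,288.84 → $9,290; Granite Plaza 10,793.37 → $10,790; Upper Reservoir 15,437.79 → $15,440.

Bellamy Corridor: $9,290 | Lower Annex: $13,500 | Granite Plaza: $10,790 | Upper Reservoir: $15,440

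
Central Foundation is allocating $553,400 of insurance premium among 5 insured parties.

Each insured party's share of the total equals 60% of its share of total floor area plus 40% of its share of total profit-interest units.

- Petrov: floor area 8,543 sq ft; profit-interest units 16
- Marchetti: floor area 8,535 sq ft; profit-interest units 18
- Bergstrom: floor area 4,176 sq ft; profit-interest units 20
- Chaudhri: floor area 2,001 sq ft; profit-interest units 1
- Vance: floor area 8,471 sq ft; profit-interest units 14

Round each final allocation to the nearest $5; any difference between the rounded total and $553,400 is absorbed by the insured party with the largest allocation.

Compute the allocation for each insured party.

Petrov: $140,740 | Marchetti: $147,070 | Bergstrom: $107,870 | Chaudhri: $24,150 | Vance: $133,570

Totals — floor area 31,726, profit-interest units 69.
Blended shares (60% floor area + 40% profit-interest units): Petrov 0.2543; Marchetti 0.2658; Bergstrom 0.1949; Chaudhri 0.0436; Vance 0.2414.
Unrounded shares: Petrov 140,739.73; Marchetti 147,072.24; Bergstrom 107,867.77; Chaudhri 24,150.31; Vance 133,569.96.
Rounded to nearest $5: Petrov $140,740; Marchetti $147,070; Bergstrom $107,870; Chaudhri $24,150; Vance $133,570. Sum = $553,400.
Rounded total matches; no reconciliation needed.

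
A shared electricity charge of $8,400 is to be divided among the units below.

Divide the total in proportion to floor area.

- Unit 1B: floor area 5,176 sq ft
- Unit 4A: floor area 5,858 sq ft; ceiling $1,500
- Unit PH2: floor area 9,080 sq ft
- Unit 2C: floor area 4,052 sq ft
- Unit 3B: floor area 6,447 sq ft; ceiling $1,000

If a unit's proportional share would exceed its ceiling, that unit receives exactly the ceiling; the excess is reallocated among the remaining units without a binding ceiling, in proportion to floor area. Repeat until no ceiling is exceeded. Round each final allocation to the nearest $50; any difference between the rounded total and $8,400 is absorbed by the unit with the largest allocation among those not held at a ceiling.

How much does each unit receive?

Total floor area = 30,613.
Proportional shares (ignoring caps): Unit 1B 1,420.26; Unit 4A 1,607.40; Unit PH2 2,491.49; Unit 2C 1,111.84; Unit 3B 1,769.01.
Held at cap: Unit 4A ($1,500), Unit 3B ($1,000); balance $5,900 reallocated over remaining floor area 18,308.
Remaining shares: Unit 1B 1,668.04 → $1,650; Unit PH2 2,926.15 → $2,950; Unit 2C 1,305.81 → $1,300.

Unit 1B: $1,650 | Unit 4A: $1,500 | Unit PH2: $2,950 | Unit 2C: $1,300 | Unit 3B: $1,000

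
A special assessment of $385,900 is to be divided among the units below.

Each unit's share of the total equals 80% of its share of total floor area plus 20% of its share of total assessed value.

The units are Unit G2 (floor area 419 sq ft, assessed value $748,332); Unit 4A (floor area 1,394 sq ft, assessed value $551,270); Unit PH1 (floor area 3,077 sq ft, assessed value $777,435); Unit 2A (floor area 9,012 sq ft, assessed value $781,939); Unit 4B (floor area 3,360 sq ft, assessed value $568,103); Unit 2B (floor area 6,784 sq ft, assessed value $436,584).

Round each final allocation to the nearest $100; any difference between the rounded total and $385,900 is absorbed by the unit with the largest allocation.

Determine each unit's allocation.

Unit G2: $20,300 · Unit 4A: $28,900 · Unit PH1: $55,000 · Unit 2A: $131,400 · Unit 4B: $54,500 · Unit 2B: $95,800

Floor area total 24,046; assessed value total 3,863,663.
Combined weights (80% floor area + 20% assessed value): Unit G2 0.0527; Unit 4A 0.0749; Unit PH1 0.1426; Unit 2A 0.3403; Unit 4B 0.1412; Unit 2B 0.2483.
Raw shares: Unit G2 20,328.00; Unit 4A 28,909.28; Unit PH1 55,034.69; Unit 2A 131,322.50; Unit 4B 54,486.47; Unit 2B 95,819.06.
After rounding ($100): Unit G2 $20,300; Unit 4A $28,900; Unit PH1 $55,000; Unit 2A $131,300; Unit 4B $54,500; Unit 2B $95,800. Sum = $385,800.
Difference $385,900 − $385,800 = +$100 applied to largest allocation (Unit 2A): Unit 2A becomes $131,400.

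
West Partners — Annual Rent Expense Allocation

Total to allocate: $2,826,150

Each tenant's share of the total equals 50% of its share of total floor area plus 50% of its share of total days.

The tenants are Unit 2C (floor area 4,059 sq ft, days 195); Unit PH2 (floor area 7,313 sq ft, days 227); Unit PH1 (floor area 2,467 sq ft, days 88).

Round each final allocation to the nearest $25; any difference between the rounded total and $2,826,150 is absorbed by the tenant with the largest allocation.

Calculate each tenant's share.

Unit 2C: $954,750 | Unit PH2: $1,375,675 | Unit PH1: $495,725

Floor area total 13,839; days total 510.
Blended shares (50% floor area + 50% days): Unit 2C 0.3378; Unit PH2 0.4868; Unit PH1 0.1754.
Pro-rata amounts: Unit 2C 954,750.45; Unit PH2 1,375,673.98; Unit PH1 495,725.57.
After rounding ($25): Unit 2C $954,750; Unit PH2 $1,375,675; Unit PH1 $495,725. Sum = $2,826,150.
Rounded total matches; no reconciliation needed.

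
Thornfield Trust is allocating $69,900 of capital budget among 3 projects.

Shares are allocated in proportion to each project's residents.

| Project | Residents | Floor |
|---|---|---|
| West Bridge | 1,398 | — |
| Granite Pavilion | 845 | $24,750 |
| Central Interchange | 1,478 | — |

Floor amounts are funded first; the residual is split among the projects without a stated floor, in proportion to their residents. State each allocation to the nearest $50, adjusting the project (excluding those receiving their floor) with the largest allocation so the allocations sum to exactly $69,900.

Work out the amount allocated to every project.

West Bridge: $21,950; Granite Pavilion: $24,750; Central Interchange: $23,200

Guaranteed amounts: Granite Pavilion $24,750. Residual $45,150.
Residual split over remaining residents 2,876: West Bridge 21,947.04 → $21,950; Central Interchange 23,202.96 → $23,200.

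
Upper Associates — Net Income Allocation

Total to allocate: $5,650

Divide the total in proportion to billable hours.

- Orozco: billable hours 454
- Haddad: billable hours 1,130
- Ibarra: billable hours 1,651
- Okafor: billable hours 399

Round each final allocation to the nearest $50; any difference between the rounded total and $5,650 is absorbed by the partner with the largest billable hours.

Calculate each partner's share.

Sum of billable hours: 454 + 1,130 + 1,651 + 399 = 3,634.
Unrounded shares: Orozco 705.86; Haddad 1,756.88; Ibarra 2,566.91; Okafor 620.35.
Rounded to nearest $50: Orozco $700; Haddad $1,750; Ibarra $2,550; Okafor $600. Sum = $5,600.
Difference $5,650 − $5,600 = +$50 applied to largest billable hours (Ibarra): Ibarra becomes $2,600.

Orozco: $700 | Haddad: $1,750 | Ibarra: $2,600 | Okafor: $600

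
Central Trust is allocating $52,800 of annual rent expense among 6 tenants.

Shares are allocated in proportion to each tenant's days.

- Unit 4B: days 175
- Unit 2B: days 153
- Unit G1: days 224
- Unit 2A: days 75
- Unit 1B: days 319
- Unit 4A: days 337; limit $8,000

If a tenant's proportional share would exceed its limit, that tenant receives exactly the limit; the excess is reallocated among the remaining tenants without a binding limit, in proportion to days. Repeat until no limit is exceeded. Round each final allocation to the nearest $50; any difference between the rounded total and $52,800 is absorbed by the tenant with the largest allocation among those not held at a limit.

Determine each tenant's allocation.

Unit 4B: $8,300 | Unit 2B: $7,250 | Unit G1: $10,600 | Unit 2A: $3,550 | Unit 1B: $15,100 | Unit 4A: $8,000

Days total: 1,283.
Unconstrained shares: Unit 4B 7,201.87; Unit 2B 6,296.49; Unit G1 9,218.39; Unit 2A 3,086.52; Unit 1B 13,127.98; Unit 4A 13,868.75.
Held at cap: Unit 4A ($8,000); remaining pool $44,800 reallocated over remaining days 946.
Remaining shares: Unit 4B 8,287.53 → $8,300; Unit 2B 7,245.67 → $7,250; Unit G1 10,608.03 → $10,600; Unit 2A 3,551.80 → $3,550; Unit 1B 15,106.98 → $15,100.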